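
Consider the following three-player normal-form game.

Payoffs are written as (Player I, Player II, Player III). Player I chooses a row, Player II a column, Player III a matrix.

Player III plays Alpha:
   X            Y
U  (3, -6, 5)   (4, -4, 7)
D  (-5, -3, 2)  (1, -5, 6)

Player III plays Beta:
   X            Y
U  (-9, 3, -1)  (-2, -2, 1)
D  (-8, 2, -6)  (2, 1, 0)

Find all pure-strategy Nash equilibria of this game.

(U, Y, Alpha)

For each player, find the best response to each opponent profile; mutual best responses are the pure NE.
Player I against (X, Alpha): payoffs 3, -5 → best response U.
Player I against (X, Beta): payoffs -9, -8 → best response D.
Player I against (Y, Alpha): payoffs 4, 1 → best response U.
Player I against (Y, Beta): payoffs -2, 2 → best response D.
Player II against (U, Alpha): payoffs -6, -4 → best response Y.
Player II against (U, Beta): payoffs 3, -2 → best response X.
Player II against (D, Alpha): payoffs -3, -5 → best response X.
Player II against (D, Beta): payoffs 2, 1 → best response X.
Player III against (U, X): payoffs 5, -1 → best response Alpha.
Player III against (U, Y): payoffs 7, 1 → best response Alpha.
Player III against (D, X): payoffs 2, -6 → best response Alpha.
Player III against (D, Y): payoffs 6, 0 → best response Alpha.
Mutual best responses: (U, Y, Alpha).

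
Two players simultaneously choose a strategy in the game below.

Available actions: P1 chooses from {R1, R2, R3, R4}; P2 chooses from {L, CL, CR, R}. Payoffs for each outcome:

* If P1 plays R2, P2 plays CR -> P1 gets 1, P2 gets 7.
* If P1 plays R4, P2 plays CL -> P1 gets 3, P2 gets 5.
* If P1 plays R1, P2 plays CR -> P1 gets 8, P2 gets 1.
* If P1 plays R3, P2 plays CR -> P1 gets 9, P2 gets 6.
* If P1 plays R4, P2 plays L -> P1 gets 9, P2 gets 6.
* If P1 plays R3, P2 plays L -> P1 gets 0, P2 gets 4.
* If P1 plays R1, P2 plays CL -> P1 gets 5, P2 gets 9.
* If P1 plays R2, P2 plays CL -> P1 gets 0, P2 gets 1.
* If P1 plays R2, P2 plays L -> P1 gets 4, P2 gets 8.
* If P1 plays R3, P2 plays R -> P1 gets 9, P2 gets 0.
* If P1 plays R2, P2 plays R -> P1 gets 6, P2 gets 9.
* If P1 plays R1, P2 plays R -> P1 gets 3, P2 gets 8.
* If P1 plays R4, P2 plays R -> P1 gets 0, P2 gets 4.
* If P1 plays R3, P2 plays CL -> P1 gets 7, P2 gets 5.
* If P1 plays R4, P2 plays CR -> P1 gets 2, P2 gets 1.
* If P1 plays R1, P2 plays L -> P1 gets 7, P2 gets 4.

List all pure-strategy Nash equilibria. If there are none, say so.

Pure-strategy Nash equilibria: (R3, CR); (R4, L)

Mark each player's best response to every combination of opponents' strategies; a profile where every player is best-responding is a pure Nash equilibrium.
P1 against L: payoffs 7, 4, 0, 9 → best response R4.
P1 against CL: payoffs 5, 0, 7, 3 → best response R3.
P1 against CR: payoffs 8, 1, 9, 2 → best response R3.
P1 against R: payoffs 3, 6, 9, 0 → best response R3.
P2 against R1: payoffs 4, 9, 1, 8 → best response CL.
P2 against R2: payoffs 8, 1, 7, 9 → best response R.
P2 against R3: payoffs 4, 5, 6, 0 → best response CR.
P2 against R4: payoffs 6, 5, 1, 4 → best response L.
Mutual best responses: (R3, CR); (R4, L).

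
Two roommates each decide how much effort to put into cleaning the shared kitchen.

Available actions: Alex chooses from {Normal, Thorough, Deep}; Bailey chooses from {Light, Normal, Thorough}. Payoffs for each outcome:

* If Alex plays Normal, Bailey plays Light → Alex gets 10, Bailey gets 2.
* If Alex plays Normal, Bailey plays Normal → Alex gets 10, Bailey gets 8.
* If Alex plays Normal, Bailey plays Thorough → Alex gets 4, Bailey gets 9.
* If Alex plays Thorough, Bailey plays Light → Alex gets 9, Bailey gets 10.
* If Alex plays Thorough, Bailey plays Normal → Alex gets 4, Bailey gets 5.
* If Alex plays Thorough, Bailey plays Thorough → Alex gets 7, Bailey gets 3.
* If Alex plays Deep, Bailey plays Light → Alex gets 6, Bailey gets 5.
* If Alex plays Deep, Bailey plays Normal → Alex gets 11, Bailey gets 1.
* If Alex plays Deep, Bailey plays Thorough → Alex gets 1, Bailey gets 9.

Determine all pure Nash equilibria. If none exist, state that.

There is no pure-strategy Nash equilibrium.

Check each profile: it is a Nash equilibrium iff no player can strictly gain by switching unilaterally.
(Normal, Light): Bailey can switch to Normal (2 → 8). Not NE.
(Normal, Normal): Alex can switch to Deep (10 → 11). Not NE.
(Normal, Thorough): Alex can switch to Thorough (4 → 7). Not NE.
(Thorough, Light): Alex can switch to Normal (9 → 10). Not NE.
(Thorough, Normal): Alex can switch to Normal (4 → 10). Not NE.
(Thorough, Thorough): Bailey can switch to Light (3 → 10). Not NE.
(Deep, Light): Alex can switch to Normal (6 → 10). Not NE.
(Deep, Normal): Bailey can switch to Light (1 → 5). Not NE.
(Deep, Thorough): Alex can switch to Normal (1 → 4). Not NE.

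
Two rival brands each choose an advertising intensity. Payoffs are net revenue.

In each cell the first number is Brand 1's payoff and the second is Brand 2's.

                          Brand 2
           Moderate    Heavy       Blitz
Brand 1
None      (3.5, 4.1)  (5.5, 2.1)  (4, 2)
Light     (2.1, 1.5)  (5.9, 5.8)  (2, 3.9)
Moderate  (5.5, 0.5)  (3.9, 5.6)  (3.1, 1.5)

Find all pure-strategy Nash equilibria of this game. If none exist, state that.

Pure NE: (Light, Heavy)

Brand 1 against Moderate: payoffs 3.5, 2.1, 5.5 → best response Moderate.
Brand 1 against Heavy: payoffs 5.5, 5.9, 3.9 → best response Light.
Brand 1 against Blitz: payoffs 4, 2, 3.1 → best response None.
Brand 2 against None: payoffs 4.1, 2.1, 2 → best response Moderate.
Brand 2 against Light: payoffs 1.5, 5.8, 3.9 → best response Heavy.
Brand 2 against Moderate: payoffs 0.5, 5.6, 1.5 → best response Heavy.
Mutual best responses: (Light, Heavy).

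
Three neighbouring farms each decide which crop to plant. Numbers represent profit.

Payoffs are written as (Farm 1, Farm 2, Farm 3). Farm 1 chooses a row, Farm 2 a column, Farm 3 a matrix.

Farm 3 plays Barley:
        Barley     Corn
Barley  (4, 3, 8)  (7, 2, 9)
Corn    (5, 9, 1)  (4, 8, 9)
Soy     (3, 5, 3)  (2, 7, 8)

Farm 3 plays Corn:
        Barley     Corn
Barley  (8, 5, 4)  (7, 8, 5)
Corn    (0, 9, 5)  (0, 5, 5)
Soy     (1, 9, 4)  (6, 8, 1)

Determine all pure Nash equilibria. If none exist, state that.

For each player, find the best response to each opponent profile; mutual best responses are the pure NE.
Farm 1 against (Barley, Barley): payoffs 4, 5, 3 → best response Corn.
Farm 1 against (Barley, Corn): payoffs 8, 0, 1 → best response Barley.
Farm 1 against (Corn, Barley): payoffs 7, 4, 2 → best response Barley.
Farm 1 against (Corn, Corn): payoffs 7, 0, 6 → best response Barley.
Farm 2 against (Barley, Barley): payoffs 3, 2 → best response Barley.
Farm 2 against (Barley, Corn): payoffs 5, 8 → best response Corn.
Farm 2 against (Corn, Barley): payoffs 9, 8 → best response Barley.
Farm 2 against (Corn, Corn): payoffs 9, 5 → best response Barley.
Farm 2 against (Soy, Barley): payoffs 5, 7 → best response Corn.
Farm 2 against (Soy, Corn): payoffs 9, 8 → best response Barley.
Farm 3 against (Barley, Barley): payoffs 8, 4 → best response Barley.
Farm 3 against (Barley, Corn): payoffs 9, 5 → best response Barley.
Farm 3 against (Corn, Barley): payoffs 1, 5 → best response Corn.
Farm 3 against (Corn, Corn): payoffs 9, 5 → best response Barley.
Farm 3 against (Soy, Barley): payoffs 3, 4 → best response Corn.
Farm 3 against (Soy, Corn): payoffs 8, 1 → best response Barley.
No profile is a mutual best response for all players.

This game has no pure Nash equilibrium.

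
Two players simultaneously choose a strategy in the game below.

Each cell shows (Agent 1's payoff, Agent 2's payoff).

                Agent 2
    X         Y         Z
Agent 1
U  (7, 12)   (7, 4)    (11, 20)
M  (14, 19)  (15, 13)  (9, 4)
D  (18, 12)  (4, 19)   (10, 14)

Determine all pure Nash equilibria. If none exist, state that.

The unique pure-strategy Nash equilibrium is (U, Z).

(U, X): Agent 1 can switch to M (7 → 14). Not NE.
(U, Y): Agent 1 can switch to M (7 → 15). Not NE.
(U, Z): Agent 1 gets 11, best alternative 10; Agent 2 gets 20, best alternative 12. No profitable deviation — NE.
(M, X): Agent 1 can switch to D (14 → 18). Not NE.
(M, Y): Agent 2 can switch to X (13 → 19). Not NE.
(M, Z): Agent 1 can switch to U (9 → 11). Not NE.
(D, X): Agent 2 can switch to Y (12 → 19). Not NE.
(D, Y): Agent 1 can switch to U (4 → 7). Not NE.
(D, Z): Agent 1 can switch to U (10 → 11). Not NE.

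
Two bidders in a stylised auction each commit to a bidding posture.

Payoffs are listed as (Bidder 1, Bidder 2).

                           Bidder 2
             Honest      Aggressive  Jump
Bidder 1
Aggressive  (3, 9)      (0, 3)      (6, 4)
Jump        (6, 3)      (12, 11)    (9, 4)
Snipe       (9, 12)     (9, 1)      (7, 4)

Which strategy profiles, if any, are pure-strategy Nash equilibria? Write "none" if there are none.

(Aggressive, Honest): Bidder 1 can switch to Jump (3 → 6). Not NE.
(Aggressive, Aggressive): Bidder 1 can switch to Jump (0 → 12). Not NE.
(Aggressive, Jump): Bidder 1 can switch to Jump (6 → 9). Not NE.
(Jump, Honest): Bidder 1 can switch to Snipe (6 → 9). Not NE.
(Jump, Aggressive): Bidder 1 gets 12, best alternative 9; Bidder 2 gets 11, best alternative 4. No profitable deviation — NE.
(Jump, Jump): Bidder 2 can switch to Aggressive (4 → 11). Not NE.
(Snipe, Honest): Bidder 1 gets 9, best alternative 6; Bidder 2 gets 12, best alternative 4. No profitable deviation — NE.
(Snipe, Aggressive): Bidder 1 can switch to Jump (9 → 12). Not NE.
(Snipe, Jump): Bidder 1 can switch to Jump (7 → 9). Not NE.

Pure-strategy Nash equilibria: (Jump, Aggressive) and (Snipe, Honest)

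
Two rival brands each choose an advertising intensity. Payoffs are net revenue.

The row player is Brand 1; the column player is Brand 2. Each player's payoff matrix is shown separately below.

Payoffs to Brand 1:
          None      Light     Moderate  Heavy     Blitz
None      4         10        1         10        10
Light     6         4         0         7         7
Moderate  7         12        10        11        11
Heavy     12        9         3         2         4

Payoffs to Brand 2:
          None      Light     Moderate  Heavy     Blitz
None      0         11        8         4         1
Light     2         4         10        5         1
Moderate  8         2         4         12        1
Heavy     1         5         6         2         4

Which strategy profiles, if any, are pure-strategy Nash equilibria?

The unique pure-strategy Nash equilibrium is (Moderate, Heavy).

Brand 1 against None: payoffs 4, 6, 7, 12 → best response Heavy.
Brand 1 against Light: payoffs 10, 4, 12, 9 → best response Moderate.
Brand 1 against Moderate: payoffs 1, 0, 10, 3 → best response Moderate.
Brand 1 against Heavy: payoffs 10, 7, 11, 2 → best response Moderate.
Brand 1 against Blitz: payoffs 10, 7, 11, 4 → best response Moderate.
Brand 2 against None: payoffs 0, 11, 8, 4, 1 → best response Light.
Brand 2 against Light: payoffs 2, 4, 10, 5, 1 → best response Moderate.
Brand 2 against Moderate: payoffs 8, 2, 4, 12, 1 → best response Heavy.
Brand 2 against Heavy: payoffs 1, 5, 6, 2, 4 → best response Moderate.
Mutual best responses: (Moderate, Heavy).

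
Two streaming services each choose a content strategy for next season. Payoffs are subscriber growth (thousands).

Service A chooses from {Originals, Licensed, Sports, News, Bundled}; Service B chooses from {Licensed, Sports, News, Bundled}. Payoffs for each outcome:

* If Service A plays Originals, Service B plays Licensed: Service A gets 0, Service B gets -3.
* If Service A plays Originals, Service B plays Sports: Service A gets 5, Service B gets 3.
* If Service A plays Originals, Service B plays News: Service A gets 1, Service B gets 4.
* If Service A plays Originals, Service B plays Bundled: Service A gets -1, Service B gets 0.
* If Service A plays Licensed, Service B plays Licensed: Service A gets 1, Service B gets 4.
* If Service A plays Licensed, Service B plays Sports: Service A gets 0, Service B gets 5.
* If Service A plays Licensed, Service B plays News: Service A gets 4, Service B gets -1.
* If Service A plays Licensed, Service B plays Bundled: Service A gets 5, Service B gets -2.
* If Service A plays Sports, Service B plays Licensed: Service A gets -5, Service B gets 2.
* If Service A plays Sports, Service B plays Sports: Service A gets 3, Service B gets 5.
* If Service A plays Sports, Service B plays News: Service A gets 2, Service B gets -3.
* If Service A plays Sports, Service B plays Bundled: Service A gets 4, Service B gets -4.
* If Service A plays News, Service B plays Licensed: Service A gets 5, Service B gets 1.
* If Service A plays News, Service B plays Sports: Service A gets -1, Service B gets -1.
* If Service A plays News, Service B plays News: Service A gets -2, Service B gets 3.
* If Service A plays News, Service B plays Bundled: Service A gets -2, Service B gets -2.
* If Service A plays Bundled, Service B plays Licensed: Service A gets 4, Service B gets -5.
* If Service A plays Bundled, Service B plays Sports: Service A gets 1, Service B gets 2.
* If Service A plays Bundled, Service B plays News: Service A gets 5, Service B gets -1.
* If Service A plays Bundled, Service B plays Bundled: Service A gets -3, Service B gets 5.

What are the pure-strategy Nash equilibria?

This game has no pure Nash equilibrium.

(Originals, Licensed): Service A can switch to Licensed (0 → 1). Not NE.
(Originals, Sports): Service B can switch to News (3 → 4). Not NE.
(Originals, News): Service A can switch to Licensed (1 → 4). Not NE.
(Originals, Bundled): Service A can switch to Licensed (-1 → 5). Not NE.
(Licensed, Licensed): Service A can switch to News (1 → 5). Not NE.
(Licensed, Sports): Service A can switch to Originals (0 → 5). Not NE.
(Licensed, News): Service A can switch to Bundled (4 → 5). Not NE.
(Licensed, Bundled): Service B can switch to Licensed (-2 → 4). Not NE.
(Sports, Licensed): Service A can switch to Originals (-5 → 0). Not NE.
(Sports, Sports): Service A can switch to Originals (3 → 5). Not NE.
(The remaining 10 profiles each have a profitable deviation by the same check.)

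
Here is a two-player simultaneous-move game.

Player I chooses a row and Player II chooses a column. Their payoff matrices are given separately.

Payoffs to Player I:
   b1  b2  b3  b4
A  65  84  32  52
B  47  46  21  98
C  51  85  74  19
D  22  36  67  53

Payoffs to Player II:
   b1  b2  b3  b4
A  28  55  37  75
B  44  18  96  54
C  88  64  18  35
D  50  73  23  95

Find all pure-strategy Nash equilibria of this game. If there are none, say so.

There is no pure-strategy Nash equilibrium.

(A, b1): Player II can switch to b2 (28 → 55). Not NE.
(A, b2): Player I can switch to C (84 → 85). Not NE.
(A, b3): Player I can switch to C (32 → 74). Not NE.
(A, b4): Player I can switch to B (52 → 98). Not NE.
(B, b1): Player I can switch to A (47 → 65). Not NE.
(B, b2): Player I can switch to A (46 → 84). Not NE.
(B, b3): Player I can switch to A (21 → 32). Not NE.
(B, b4): Player II can switch to b3 (54 → 96). Not NE.
(C, b1): Player I can switch to A (51 → 65). Not NE.
(C, b2): Player II can switch to b1 (64 → 88). Not NE.
(C, b3): Player II can switch to b1 (18 → 88). Not NE.
(C, b4): Player I can switch to A (19 → 52). Not NE.
(The remaining 4 profiles each have a profitable deviation by the same check.)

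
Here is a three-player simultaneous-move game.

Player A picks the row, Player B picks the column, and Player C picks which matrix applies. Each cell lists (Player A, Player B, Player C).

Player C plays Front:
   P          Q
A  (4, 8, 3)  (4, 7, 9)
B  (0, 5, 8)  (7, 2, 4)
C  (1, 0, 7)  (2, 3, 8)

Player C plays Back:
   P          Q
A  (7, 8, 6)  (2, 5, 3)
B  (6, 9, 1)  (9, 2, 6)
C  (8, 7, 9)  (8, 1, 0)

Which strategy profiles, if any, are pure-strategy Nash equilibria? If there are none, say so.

(A, P, Front): Player C can switch to Back (3 → 6). Not NE.
(A, P, Back): Player A can switch to C (7 → 8). Not NE.
(A, Q, Front): Player A can switch to B (4 → 7). Not NE.
(A, Q, Back): Player A can switch to B (2 → 9). Not NE.
(B, P, Front): Player A can switch to A (0 → 4). Not NE.
(B, P, Back): Player A can switch to A (6 → 7). Not NE.
(B, Q, Front): Player B can switch to P (2 → 5). Not NE.
(B, Q, Back): Player B can switch to P (2 → 9). Not NE.
(C, P, Front): Player A can switch to A (1 → 4). Not NE.
(C, P, Back): Player A gets 8, best alternative 7; Player B gets 7, best alternative 1; Player C gets 9, best alternative 7. No profitable deviation — NE.
(C, Q, Front): Player A can switch to A (2 → 4). Not NE.
(C, Q, Back): Player A can switch to B (8 → 9). Not NE.

Pure NE: (C, P, Back)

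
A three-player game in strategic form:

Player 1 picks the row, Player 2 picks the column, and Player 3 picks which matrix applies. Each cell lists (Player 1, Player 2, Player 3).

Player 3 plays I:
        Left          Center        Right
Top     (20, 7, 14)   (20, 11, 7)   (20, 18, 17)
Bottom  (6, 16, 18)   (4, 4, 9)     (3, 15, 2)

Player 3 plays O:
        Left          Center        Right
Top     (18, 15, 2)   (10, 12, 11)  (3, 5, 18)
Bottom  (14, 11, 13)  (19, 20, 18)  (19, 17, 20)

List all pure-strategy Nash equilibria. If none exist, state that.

Pure NE: (Bottom, Center, O)

Player 1 against (Left, I): payoffs 20, 6 → best response Top.
Player 1 against (Left, O): payoffs 18, 14 → best response Top.
Player 1 against (Center, I): payoffs 20, 4 → best response Top.
Player 1 against (Center, O): payoffs 10, 19 → best response Bottom.
Player 1 against (Right, I): payoffs 20, 3 → best response Top.
Player 1 against (Right, O): payoffs 3, 19 → best response Bottom.
Player 2 against (Top, I): payoffs 7, 11, 18 → best response Right.
Player 2 against (Top, O): payoffs 15, 12, 5 → best response Left.
Player 2 against (Bottom, I): payoffs 16, 4, 15 → best response Left.
Player 2 against (Bottom, O): payoffs 11, 20, 17 → best response Center.
Player 3 against (Top, Left): payoffs 14, 2 → best response I.
Player 3 against (Top, Center): payoffs 7, 11 → best response O.
Player 3 against (Top, Right): payoffs 17, 18 → best response O.
Player 3 against (Bottom, Left): payoffs 18, 13 → best response I.
Player 3 against (Bottom, Center): payoffs 9, 18 → best response O.
Player 3 against (Bottom, Right): payoffs 2, 20 → best response O.
Mutual best responses: (Bottom, Center, O).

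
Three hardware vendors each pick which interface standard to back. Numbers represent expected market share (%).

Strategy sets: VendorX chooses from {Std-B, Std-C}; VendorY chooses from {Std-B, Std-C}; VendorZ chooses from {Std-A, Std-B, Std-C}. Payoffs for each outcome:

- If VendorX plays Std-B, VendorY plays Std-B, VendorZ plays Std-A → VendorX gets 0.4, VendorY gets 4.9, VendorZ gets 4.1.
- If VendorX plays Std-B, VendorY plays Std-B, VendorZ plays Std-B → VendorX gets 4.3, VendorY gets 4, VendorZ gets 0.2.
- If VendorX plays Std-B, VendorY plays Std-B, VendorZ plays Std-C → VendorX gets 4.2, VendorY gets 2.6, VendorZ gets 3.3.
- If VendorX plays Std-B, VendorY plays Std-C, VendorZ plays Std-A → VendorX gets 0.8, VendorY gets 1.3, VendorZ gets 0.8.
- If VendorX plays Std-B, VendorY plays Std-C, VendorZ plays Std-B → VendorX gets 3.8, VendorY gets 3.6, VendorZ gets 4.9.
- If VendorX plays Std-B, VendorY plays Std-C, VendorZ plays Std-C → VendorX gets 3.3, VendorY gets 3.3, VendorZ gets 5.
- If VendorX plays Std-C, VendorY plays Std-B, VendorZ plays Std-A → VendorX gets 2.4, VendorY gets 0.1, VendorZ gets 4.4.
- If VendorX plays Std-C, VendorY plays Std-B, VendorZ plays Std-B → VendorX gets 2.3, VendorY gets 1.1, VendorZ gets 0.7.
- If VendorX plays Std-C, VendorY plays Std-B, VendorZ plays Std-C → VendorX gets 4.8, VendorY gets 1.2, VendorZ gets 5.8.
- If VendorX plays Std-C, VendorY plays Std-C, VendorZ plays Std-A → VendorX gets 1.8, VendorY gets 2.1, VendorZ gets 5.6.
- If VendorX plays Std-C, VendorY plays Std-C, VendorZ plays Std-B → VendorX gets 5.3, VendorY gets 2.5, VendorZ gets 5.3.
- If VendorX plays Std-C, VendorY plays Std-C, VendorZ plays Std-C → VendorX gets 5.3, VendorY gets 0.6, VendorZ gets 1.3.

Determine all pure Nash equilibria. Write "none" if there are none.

For each strategy profile, look for a profitable unilateral deviation.
(Std-B, Std-B, Std-A): VendorX can switch to Std-C (0.4 → 2.4). Not NE.
(Std-B, Std-B, Std-B): VendorZ can switch to Std-A (0.2 → 4.1). Not NE.
(Std-B, Std-B, Std-C): VendorX can switch to Std-C (4.2 → 4.8). Not NE.
(Std-B, Std-C, Std-A): VendorX can switch to Std-C (0.8 → 1.8). Not NE.
(Std-B, Std-C, Std-B): VendorX can switch to Std-C (3.8 → 5.3). Not NE.
(Std-B, Std-C, Std-C): VendorX can switch to Std-C (3.3 → 5.3). Not NE.
(Std-C, Std-B, Std-A): VendorY can switch to Std-C (0.1 → 2.1). Not NE.
(Std-C, Std-B, Std-B): VendorX can switch to Std-B (2.3 → 4.3). Not NE.
(Std-C, Std-B, Std-C): VendorX gets 4.8, best alternative 4.2; VendorY gets 1.2, best alternative 0.6; VendorZ gets 5.8, best alternative 4.4. No profitable deviation — NE.
(Std-C, Std-C, Std-A): VendorX gets 1.8, best alternative 0.8; VendorY gets 2.1, best alternative 0.1; VendorZ gets 5.6, best alternative 5.3. No profitable deviation — NE.
(Std-C, Std-C, Std-B): VendorZ can switch to Std-A (5.3 → 5.6). Not NE.
(Std-C, Std-C, Std-C): VendorY can switch to Std-B (0.6 → 1.2). Not NE.

The pure Nash equilibria are (Std-C, Std-B, Std-C) and (Std-C, Std-C, Std-A).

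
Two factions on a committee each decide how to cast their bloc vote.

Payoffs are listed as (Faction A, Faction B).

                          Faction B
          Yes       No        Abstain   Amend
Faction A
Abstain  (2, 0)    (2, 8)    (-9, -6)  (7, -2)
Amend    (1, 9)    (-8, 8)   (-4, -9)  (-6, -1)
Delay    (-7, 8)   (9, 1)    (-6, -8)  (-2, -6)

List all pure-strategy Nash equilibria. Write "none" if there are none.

No pure-strategy Nash equilibrium.

For each player, find the best response to each opponent profile; mutual best responses are the pure NE.
Faction A against Yes: payoffs 2, 1, -7 → best response Abstain.
Faction A against No: payoffs 2, -8, 9 → best response Delay.
Faction A against Abstain: payoffs -9, -4, -6 → best response Amend.
Faction A against Amend: payoffs 7, -6, -2 → best response Abstain.
Faction B against Abstain: payoffs 0, 8, -6, -2 → best response No.
Faction B against Amend: payoffs 9, 8, -9, -1 → best response Yes.
Faction B against Delay: payoffs 8, 1, -8, -6 → best response Yes.
No profile is a mutual best response for all players.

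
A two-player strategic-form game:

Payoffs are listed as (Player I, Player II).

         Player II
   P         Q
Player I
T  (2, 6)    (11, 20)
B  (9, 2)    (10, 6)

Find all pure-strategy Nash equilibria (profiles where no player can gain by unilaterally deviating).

Check each profile: it is a Nash equilibrium iff no player can strictly gain by switching unilaterally.
(T, P): Player I can switch to B (2 → 9). Not NE.
(T, Q): Player I gets 11, best alternative 10; Player II gets 20, best alternative 6. No profitable deviation — NE.
(B, P): Player II can switch to Q (2 → 6). Not NE.
(B, Q): Player I can switch to T (10 → 11). Not NE.

(T, Q)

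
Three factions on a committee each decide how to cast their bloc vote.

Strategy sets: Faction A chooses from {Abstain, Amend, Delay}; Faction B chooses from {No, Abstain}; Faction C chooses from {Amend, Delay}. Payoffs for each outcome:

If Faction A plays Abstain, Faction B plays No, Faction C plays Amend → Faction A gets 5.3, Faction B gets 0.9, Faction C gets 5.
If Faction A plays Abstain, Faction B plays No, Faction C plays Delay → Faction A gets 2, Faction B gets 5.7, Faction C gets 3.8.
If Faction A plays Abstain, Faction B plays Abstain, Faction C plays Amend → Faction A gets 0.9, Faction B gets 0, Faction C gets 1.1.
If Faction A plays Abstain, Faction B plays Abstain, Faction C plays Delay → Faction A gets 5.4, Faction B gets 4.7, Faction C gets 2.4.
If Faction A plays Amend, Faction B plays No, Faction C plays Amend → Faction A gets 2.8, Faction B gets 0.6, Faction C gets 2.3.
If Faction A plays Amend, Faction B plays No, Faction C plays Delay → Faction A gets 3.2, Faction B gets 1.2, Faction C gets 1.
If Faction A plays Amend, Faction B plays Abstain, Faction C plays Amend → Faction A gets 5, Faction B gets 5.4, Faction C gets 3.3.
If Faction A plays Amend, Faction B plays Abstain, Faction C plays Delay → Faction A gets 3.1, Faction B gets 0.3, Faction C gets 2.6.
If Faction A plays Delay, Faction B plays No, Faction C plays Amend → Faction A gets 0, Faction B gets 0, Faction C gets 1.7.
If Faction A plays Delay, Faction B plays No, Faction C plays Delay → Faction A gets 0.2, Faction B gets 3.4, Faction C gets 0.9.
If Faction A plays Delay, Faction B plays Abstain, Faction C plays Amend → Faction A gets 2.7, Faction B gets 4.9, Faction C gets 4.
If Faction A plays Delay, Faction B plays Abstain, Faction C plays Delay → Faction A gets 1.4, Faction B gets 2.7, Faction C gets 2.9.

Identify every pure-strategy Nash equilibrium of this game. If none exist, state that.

For each strategy profile, look for a profitable unilateral deviation.
(Abstain, No, Amend): Faction A gets 5.3, best alternative 2.8; Faction B gets 0.9, best alternative 0; Faction C gets 5, best alternative 3.8. No profitable deviation — NE.
(Abstain, No, Delay): Faction A can switch to Amend (2 → 3.2). Not NE.
(Abstain, Abstain, Amend): Faction A can switch to Amend (0.9 → 5). Not NE.
(Abstain, Abstain, Delay): Faction B can switch to No (4.7 → 5.7). Not NE.
(Amend, No, Amend): Faction A can switch to Abstain (2.8 → 5.3). Not NE.
(Amend, No, Delay): Faction C can switch to Amend (1 → 2.3). Not NE.
(Amend, Abstain, Amend): Faction A gets 5, best alternative 2.7; Faction B gets 5.4, best alternative 0.6; Faction C gets 3.3, best alternative 2.6. No profitable deviation — NE.
(Amend, Abstain, Delay): Faction A can switch to Abstain (3.1 → 5.4). Not NE.
(Delay, No, Amend): Faction A can switch to Abstain (0 → 5.3). Not NE.
(Delay, No, Delay): Faction A can switch to Abstain (0.2 → 2). Not NE.
(Delay, Abstain, Amend): Faction A can switch to Amend (2.7 → 5). Not NE.
(Delay, Abstain, Delay): Faction A can switch to Abstain (1.4 → 5.4). Not NE.

Pure-strategy Nash equilibria: (Abstain, No, Amend) and (Amend, Abstain, Amend)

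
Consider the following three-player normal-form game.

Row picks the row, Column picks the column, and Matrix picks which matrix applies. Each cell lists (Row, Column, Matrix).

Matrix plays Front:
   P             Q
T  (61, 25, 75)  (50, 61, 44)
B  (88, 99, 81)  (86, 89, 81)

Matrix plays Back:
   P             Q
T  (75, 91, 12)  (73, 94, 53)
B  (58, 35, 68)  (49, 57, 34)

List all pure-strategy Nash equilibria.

The pure Nash equilibria are (T, Q, Back) and (B, P, Front).

For each strategy profile, look for a profitable unilateral deviation.
(T, P, Front): Row can switch to B (61 → 88). Not NE.
(T, P, Back): Column can switch to Q (91 → 94). Not NE.
(T, Q, Front): Row can switch to B (50 → 86). Not NE.
(T, Q, Back): Row gets 73, best alternative 49; Column gets 94, best alternative 91; Matrix gets 53, best alternative 44. No profitable deviation — NE.
(B, P, Front): Row gets 88, best alternative 61; Column gets 99, best alternative 89; Matrix gets 81, best alternative 68. No profitable deviation — NE.
(B, P, Back): Row can switch to T (58 → 75). Not NE.
(B, Q, Front): Column can switch to P (89 → 99). Not NE.
(B, Q, Back): Row can switch to T (49 → 73). Not NE.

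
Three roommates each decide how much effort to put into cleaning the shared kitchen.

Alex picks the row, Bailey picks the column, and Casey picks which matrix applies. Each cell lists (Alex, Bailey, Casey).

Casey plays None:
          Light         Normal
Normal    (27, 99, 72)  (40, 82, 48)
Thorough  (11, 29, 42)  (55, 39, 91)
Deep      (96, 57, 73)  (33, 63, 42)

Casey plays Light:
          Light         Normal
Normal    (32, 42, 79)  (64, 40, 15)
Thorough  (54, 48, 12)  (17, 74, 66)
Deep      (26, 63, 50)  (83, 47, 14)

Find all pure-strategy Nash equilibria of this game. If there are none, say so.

For each strategy profile, look for a profitable unilateral deviation.
(Normal, Light, None): Alex can switch to Deep (27 → 96). Not NE.
(Normal, Light, Light): Alex can switch to Thorough (32 → 54). Not NE.
(Normal, Normal, None): Alex can switch to Thorough (40 → 55). Not NE.
(Normal, Normal, Light): Alex can switch to Deep (64 → 83). Not NE.
(Thorough, Light, None): Alex can switch to Normal (11 → 27). Not NE.
(Thorough, Light, Light): Bailey can switch to Normal (48 → 74). Not NE.
(Thorough, Normal, None): Alex gets 55, best alternative 40; Bailey gets 39, best alternative 29; Casey gets 91, best alternative 66. No profitable deviation — NE.
(Thorough, Normal, Light): Alex can switch to Normal (17 → 64). Not NE.
(Deep, Light, None): Bailey can switch to Normal (57 → 63). Not NE.
(Deep, Light, Light): Alex can switch to Normal (26 → 32). Not NE.
(Deep, Normal, None): Alex can switch to Normal (33 → 40). Not NE.
(Deep, Normal, Light): Bailey can switch to Light (47 → 63). Not NE.

The unique pure-strategy Nash equilibrium is (Thorough, Normal, None).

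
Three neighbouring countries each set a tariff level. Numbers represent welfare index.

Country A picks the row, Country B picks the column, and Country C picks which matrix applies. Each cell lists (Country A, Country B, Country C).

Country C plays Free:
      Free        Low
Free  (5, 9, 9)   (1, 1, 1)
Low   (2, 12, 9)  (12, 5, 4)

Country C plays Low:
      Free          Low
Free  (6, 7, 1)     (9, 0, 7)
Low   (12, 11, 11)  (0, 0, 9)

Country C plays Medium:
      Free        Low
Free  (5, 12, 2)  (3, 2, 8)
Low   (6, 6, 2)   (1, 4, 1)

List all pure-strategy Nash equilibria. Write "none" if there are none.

Mark each player's best response to every combination of opponents' strategies; a profile where every player is best-responding is a pure Nash equilibrium.
Country A against (Free, Free): payoffs 5, 2 → best response Free.
Country A against (Free, Low): payoffs 6, 12 → best response Low.
Country A against (Free, Medium): payoffs 5, 6 → best response Low.
Country A against (Low, Free): payoffs 1, 12 → best response Low.
Country A against (Low, Low): payoffs 9, 0 → best response Free.
Country A against (Low, Medium): payoffs 3, 1 → best response Free.
Country B against (Free, Free): payoffs 9, 1 → best response Free.
Country B against (Free, Low): payoffs 7, 0 → best response Free.
Country B against (Free, Medium): payoffs 12, 2 → best response Free.
Country B against (Low, Free): payoffs 12, 5 → best response Free.
Country B against (Low, Low): payoffs 11, 0 → best response Free.
Country B against (Low, Medium): payoffs 6, 4 → best response Free.
Country C against (Free, Free): payoffs 9, 1, 2 → best response Free.
Country C against (Free, Low): payoffs 1, 7, 8 → best response Medium.
Country C against (Low, Free): payoffs 9, 11, 2 → best response Low.
Country C against (Low, Low): payoffs 4, 9, 1 → best response Low.
Mutual best responses: (Free, Free, Free); (Low, Free, Low).

(Free, Free, Free); (Low, Free, Low)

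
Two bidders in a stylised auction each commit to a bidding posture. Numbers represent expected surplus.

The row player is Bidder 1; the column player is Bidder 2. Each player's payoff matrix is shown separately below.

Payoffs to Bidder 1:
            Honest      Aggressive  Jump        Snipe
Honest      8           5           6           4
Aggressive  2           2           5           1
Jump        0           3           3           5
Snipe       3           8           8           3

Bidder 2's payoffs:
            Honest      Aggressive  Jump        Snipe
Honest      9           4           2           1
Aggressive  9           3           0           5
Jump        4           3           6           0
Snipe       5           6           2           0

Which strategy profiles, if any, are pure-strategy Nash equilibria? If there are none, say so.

Pure-strategy Nash equilibria: (Honest, Honest); (Snipe, Aggressive)

For each player, find the best response to each opponent profile; mutual best responses are the pure NE.
Bidder 1 against Honest: payoffs 8, 2, 0, 3 → best response Honest.
Bidder 1 against Aggressive: payoffs 5, 2, 3, 8 → best response Snipe.
Bidder 1 against Jump: payoffs 6, 5, 3, 8 → best response Snipe.
Bidder 1 against Snipe: payoffs 4, 1, 5, 3 → best response Jump.
Bidder 2 against Honest: payoffs 9, 4, 2, 1 → best response Honest.
Bidder 2 against Aggressive: payoffs 9, 3, 0, 5 → best response Honest.
Bidder 2 against Jump: payoffs 4, 3, 6, 0 → best response Jump.
Bidder 2 against Snipe: payoffs 5, 6, 2, 0 → best response Aggressive.
Mutual best responses: (Honest, Honest); (Snipe, Aggressive).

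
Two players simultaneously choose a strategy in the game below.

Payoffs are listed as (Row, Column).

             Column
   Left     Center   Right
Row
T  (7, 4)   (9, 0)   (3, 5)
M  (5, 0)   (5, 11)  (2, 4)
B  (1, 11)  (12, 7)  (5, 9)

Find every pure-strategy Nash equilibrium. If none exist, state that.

Row against Left: payoffs 7, 5, 1 → best response T.
Row against Center: payoffs 9, 5, 12 → best response B.
Row against Right: payoffs 3, 2, 5 → best response B.
Column against T: payoffs 4, 0, 5 → best response Right.
Column against M: payoffs 0, 11, 4 → best response Center.
Column against B: payoffs 11, 7, 9 → best response Left.
No profile is a mutual best response for all players.

There is no pure-strategy Nash equilibrium.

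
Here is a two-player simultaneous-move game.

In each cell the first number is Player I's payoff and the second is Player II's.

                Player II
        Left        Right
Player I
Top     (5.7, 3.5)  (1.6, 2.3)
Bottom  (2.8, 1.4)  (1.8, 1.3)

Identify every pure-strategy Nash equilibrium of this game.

The unique pure-strategy Nash equilibrium is (Top, Left).

For each player, find the best response to each opponent profile; mutual best responses are the pure NE.
Player I against Left: payoffs 5.7, 2.8 → best response Top.
Player I against Right: payoffs 1.6, 1.8 → best response Bottom.
Player II against Top: payoffs 3.5, 2.3 → best response Left.
Player II against Bottom: payoffs 1.4, 1.3 → best response Left.
Mutual best responses: (Top, Left).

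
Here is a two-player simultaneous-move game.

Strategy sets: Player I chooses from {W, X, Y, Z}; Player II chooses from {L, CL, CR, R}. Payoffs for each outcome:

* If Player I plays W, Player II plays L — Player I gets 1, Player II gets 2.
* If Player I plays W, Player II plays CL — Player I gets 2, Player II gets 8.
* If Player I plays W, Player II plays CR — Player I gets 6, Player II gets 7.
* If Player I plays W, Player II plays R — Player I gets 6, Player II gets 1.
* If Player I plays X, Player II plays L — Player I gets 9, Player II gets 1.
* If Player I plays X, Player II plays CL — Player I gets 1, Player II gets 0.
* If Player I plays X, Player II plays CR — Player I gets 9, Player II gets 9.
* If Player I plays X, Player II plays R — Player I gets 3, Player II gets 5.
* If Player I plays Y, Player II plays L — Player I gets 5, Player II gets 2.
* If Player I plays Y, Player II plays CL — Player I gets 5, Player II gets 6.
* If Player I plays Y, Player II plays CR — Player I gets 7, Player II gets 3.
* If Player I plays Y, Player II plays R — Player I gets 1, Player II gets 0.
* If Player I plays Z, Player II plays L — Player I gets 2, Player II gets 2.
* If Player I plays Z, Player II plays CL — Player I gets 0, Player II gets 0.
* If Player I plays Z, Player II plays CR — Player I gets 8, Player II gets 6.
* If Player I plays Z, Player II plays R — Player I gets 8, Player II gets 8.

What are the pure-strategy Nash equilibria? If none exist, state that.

Player I against L: payoffs 1, 9, 5, 2 → best response X.
Player I against CL: payoffs 2, 1, 5, 0 → best response Y.
Player I against CR: payoffs 6, 9, 7, 8 → best response X.
Player I against R: payoffs 6, 3, 1, 8 → best response Z.
Player II against W: payoffs 2, 8, 7, 1 → best response CL.
Player II against X: payoffs 1, 0, 9, 5 → best response CR.
Player II against Y: payoffs 2, 6, 3, 0 → best response CL.
Player II against Z: payoffs 2, 0, 6, 8 → best response R.
Mutual best responses: (X, CR); (Y, CL); (Z, R).

The pure Nash equilibria are (X, CR); (Y, CL); (Z, R).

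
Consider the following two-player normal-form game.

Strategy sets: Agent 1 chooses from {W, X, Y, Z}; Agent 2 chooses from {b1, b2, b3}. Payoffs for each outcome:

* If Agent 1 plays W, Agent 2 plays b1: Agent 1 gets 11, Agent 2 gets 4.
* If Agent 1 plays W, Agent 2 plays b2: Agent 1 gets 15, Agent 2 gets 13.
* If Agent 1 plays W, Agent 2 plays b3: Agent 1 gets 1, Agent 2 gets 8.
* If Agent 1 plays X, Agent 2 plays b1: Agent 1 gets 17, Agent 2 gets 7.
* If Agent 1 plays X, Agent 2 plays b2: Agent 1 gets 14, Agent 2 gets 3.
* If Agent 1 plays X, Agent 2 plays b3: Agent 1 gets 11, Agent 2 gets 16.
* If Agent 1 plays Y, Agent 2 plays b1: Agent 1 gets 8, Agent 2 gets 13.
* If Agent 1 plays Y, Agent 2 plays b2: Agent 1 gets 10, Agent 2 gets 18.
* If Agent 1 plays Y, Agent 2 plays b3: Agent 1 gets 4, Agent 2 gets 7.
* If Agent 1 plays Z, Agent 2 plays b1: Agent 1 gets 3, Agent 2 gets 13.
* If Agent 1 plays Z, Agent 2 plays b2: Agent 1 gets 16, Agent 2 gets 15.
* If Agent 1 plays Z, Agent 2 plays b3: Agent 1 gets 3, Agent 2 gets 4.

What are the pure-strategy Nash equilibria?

Agent 1 against b1: payoffs 11, 17, 8, 3 → best response X.
Agent 1 against b2: payoffs 15, 14, 10, 16 → best response Z.
Agent 1 against b3: payoffs 1, 11, 4, 3 → best response X.
Agent 2 against W: payoffs 4, 13, 8 → best response b2.
Agent 2 against X: payoffs 7, 3, 16 → best response b3.
Agent 2 against Y: payoffs 13, 18, 7 → best response b2.
Agent 2 against Z: payoffs 13, 15, 4 → best response b2.
Mutual best responses: (X, b3); (Z, b2).

Pure-strategy Nash equilibria: (X, b3); (Z, b2)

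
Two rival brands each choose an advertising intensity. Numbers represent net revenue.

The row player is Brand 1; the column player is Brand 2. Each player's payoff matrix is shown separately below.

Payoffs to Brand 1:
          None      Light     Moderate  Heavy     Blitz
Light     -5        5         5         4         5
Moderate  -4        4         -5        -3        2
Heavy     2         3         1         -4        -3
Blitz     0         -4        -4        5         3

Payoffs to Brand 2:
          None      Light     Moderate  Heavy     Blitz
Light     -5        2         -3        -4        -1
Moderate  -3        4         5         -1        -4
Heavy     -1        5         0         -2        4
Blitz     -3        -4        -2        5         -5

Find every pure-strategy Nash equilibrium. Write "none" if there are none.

For each strategy profile, look for a profitable unilateral deviation.
(Light, None): Brand 1 can switch to Moderate (-5 → -4). Not NE.
(Light, Light): Brand 1 gets 5, best alternative 4; Brand 2 gets 2, best alternative -1. No profitable deviation — NE.
(Light, Moderate): Brand 2 can switch to Light (-3 → 2). Not NE.
(Light, Heavy): Brand 1 can switch to Blitz (4 → 5). Not NE.
(Light, Blitz): Brand 2 can switch to Light (-1 → 2). Not NE.
(Moderate, None): Brand 1 can switch to Heavy (-4 → 2). Not NE.
(Moderate, Light): Brand 1 can switch to Light (4 → 5). Not NE.
(Moderate, Moderate): Brand 1 can switch to Light (-5 → 5). Not NE.
(Moderate, Heavy): Brand 1 can switch to Light (-3 → 4). Not NE.
(Blitz, Heavy): Brand 1 gets 5, best alternative 4; Brand 2 gets 5, best alternative -2. No profitable deviation — NE.
(The remaining 10 profiles each have a profitable deviation by the same check.)

The pure Nash equilibria are (Light, Light); (Blitz, Heavy).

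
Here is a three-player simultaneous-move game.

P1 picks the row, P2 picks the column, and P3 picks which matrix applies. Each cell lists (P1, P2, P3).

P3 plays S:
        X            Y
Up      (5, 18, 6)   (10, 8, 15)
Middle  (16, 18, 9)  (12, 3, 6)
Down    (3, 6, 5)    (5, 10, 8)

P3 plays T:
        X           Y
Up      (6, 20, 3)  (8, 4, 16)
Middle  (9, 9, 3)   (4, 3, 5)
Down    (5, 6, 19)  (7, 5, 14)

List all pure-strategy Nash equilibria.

The unique pure-strategy Nash equilibrium is (Middle, X, S).

For each player, find the best response to each opponent profile; mutual best responses are the pure NE.
P1 against (X, S): payoffs 5, 16, 3 → best response Middle.
P1 against (X, T): payoffs 6, 9, 5 → best response Middle.
P1 against (Y, S): payoffs 10, 12, 5 → best response Middle.
P1 against (Y, T): payoffs 8, 4, 7 → best response Up.
P2 against (Up, S): payoffs 18, 8 → best response X.
P2 against (Up, T): payoffs 20, 4 → best response X.
P2 against (Middle, S): payoffs 18, 3 → best response X.
P2 against (Middle, T): payoffs 9, 3 → best response X.
P2 against (Down, S): payoffs 6, 10 → best response Y.
P2 against (Down, T): payoffs 6, 5 → best response X.
P3 against (Up, X): payoffs 6, 3 → best response S.
P3 against (Up, Y): payoffs 15, 16 → best response T.
P3 against (Middle, X): payoffs 9, 3 → best response S.
P3 against (Middle, Y): payoffs 6, 5 → best response S.
P3 against (Down, X): payoffs 5, 19 → best response T.
P3 against (Down, Y): payoffs 8, 14 → best response T.
Mutual best responses: (Middle, X, S).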